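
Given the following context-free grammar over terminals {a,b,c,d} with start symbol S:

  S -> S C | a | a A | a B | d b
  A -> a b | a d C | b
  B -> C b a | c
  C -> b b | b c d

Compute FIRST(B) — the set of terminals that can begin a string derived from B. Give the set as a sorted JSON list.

FIRST iteration:
pass 1:
  A via A→a b: +{a}
  A via A→b: +{b}
  B via B→c: +{c}
  C via C→b b: +{b}
  S via S→a: +{a}
  S via S→d b: +{d}
  FIRST(S)={a,d}  FIRST(A)={a,b}  FIRST(B)={c}  FIRST(C)={b}
pass 2:
  B via B→C b a: +{b}
  FIRST(S)={a,d}  FIRST(A)={a,b}  FIRST(B)={b,c}  FIRST(C)={b}
pass 3: done
  FIRST(S)={a,d}  FIRST(A)={a,b}  FIRST(B)={b,c}  FIRST(C)={b}

FIRST(B) = ["b", "c"]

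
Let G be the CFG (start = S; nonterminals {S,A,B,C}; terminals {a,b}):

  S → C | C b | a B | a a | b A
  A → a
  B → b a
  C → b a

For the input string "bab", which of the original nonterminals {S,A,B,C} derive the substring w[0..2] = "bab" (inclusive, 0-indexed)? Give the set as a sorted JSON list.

CNF form of G:
  S -> C T0 | T0 A | T0 T1 | T1 B | T1 T1
  A -> a
  B -> T0 T1
  C -> T0 T1
  T0 -> b
  T1 -> a

CYK table (by increasing span), restricted to cells inside w[0..2]:
  [0..0]={T0}  "b"  orig:{}
  [1..1]={A,T1}  "a"  orig:{A}
  [2..2]={T0}  "b"  orig:{}
  [0..1]={B,C,S}  "ba"
  [1..2]=∅  "ab"
  [0..2]={S}  "bab"

Original NTs in T[0,2] deriving "bab": ["S"]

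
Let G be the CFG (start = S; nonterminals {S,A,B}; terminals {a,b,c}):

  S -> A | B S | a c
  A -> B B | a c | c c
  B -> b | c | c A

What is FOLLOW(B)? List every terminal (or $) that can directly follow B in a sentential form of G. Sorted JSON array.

Compute FIRST by fixpoint:
round 1:
  A via A→a c: +{a}
  A via A→c c: +{c}
  B via B→b: +{b}
  B via B→c: +{c}
  S via S→A: +{a,c}
  S via S→B S: +{b}
  FIRST[S]={a,b,c}  FIRST[A]={a,c}  FIRST[B]={b,c}
round 2:
  A via A→B B: +{b}
  FIRST[S]={a,b,c}  FIRST[A]={a,b,c}  FIRST[B]={b,c}
round 3: done
  FIRST[S]={a,b,c}  FIRST[A]={a,b,c}  FIRST[B]={b,c}

FOLLOW iteration:
initialize: $ ∈ FOLLOW(S)
[1]
  A→B B: FOLLOW(B) ⊇ FIRST(B) = {b,c}; new: +{b,c}
  B→c A: FOLLOW(A) ⊇ FOLLOW(B) ⊇ {b,c}; new: +{b,c}
  S→A: FOLLOW(A) ⊇ FOLLOW(S) ⊇ {$}; new: +{$}
  S→B S: FOLLOW(B) ⊇ FIRST(S) = {a,b,c}; new: +{a}
  S: {$}  A: {$,b,c}  B: {a,b,c}
[2]
  A→B B: FOLLOW(B) ⊇ FOLLOW(A) ⊇ {$,b,c}; new: +{$}
  B→c A: FOLLOW(A) ⊇ FOLLOW(B) ⊇ {$,a,b,c}; new: +{a}
  S: {$}  A: {$,a,b,c}  B: {$,a,b,c}
[3] done
  S: {$}  A: {$,a,b,c}  B: {$,a,b,c}

FOLLOW(B) = ["$", "a", "b", "c"]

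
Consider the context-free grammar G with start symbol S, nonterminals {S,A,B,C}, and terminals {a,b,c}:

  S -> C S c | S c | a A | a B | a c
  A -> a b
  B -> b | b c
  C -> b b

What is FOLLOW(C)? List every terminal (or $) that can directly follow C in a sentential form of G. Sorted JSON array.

FIRST iteration:
round 1:
  A via A→a b: +{a}
  B via B→b: +{b}
  C via C→b b: +{b}
  S via S→C S c: +{b}
  S via S→a A: +{a}
  FIRST(S)={a,b}  FIRST(A)={a}  FIRST(B)={b}  FIRST(C)={b}
round 2: (stable)
  FIRST(S)={a,b}  FIRST(A)={a}  FIRST(B)={b}  FIRST(C)={b}

Compute FOLLOW by fixpoint:
FOLLOW(S) := {$}
[1]
  S→C S c: FOLLOW(C) ⊇ FIRST(S) = {a,b}; new: +{a,b}
  S→C S c: FOLLOW(S) ⊇ FIRST(c) = {c}; new: +{c}
  S→a A: FOLLOW(A) ⊇ FOLLOW(S) ⊇ {$,c}; new: +{$,c}
  S→a B: FOLLOW(B) ⊇ FOLLOW(S) ⊇ {$,c}; new: +{$,c}
  FOLLOW[S]={$,c}  FOLLOW[A]={$,c}  FOLLOW[B]={$,c}  FOLLOW[C]={a,b}
[2] done
  FOLLOW[S]={$,c}  FOLLOW[A]={$,c}  FOLLOW[B]={$,c}  FOLLOW[C]={a,b}

FOLLOW(C) = ["a", "b"]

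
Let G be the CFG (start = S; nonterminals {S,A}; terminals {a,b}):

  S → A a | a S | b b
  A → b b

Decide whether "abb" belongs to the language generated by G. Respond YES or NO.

Convert to CNF:
  S -> A T1 | T0 T0 | T1 S
  A -> T0 T0
  T0 -> b
  T1 -> a

CYK fill:
  [0..0]={T1}  "a"  orig:{}
  [1..1]={T0}  "b"  orig:{}
  [2..2]={T0}  "b"  orig:{}
  [0..1]=∅  "ab"
  [1..2]={A,S}  "bb"
  [0..2]={S}  "abb"

S ∈ T[0,2] ⇒ YES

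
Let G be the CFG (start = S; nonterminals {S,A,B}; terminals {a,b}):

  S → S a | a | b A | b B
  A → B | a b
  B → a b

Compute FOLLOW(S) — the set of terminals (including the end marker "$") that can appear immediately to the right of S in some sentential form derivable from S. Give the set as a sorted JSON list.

FIRST sets, iterate to fixpoint:
pass 1:
  A via A→a b: +{a}
  B via B→a b: +{a}
  S via S→a: +{a}
  S via S→b A: +{b}
  FIRST[S]={a,b}  FIRST[A]={a}  FIRST[B]={a}
pass 2: (no change)
  FIRST[S]={a,b}  FIRST[A]={a}  FIRST[B]={a}

FOLLOW sets:
FOLLOW(S) := {$}
iter 1:
  S→S a: FOLLOW(S) ⊇ FIRST(a) = {a}; new: +{a}
  S→b A: FOLLOW(A) ⊇ FOLLOW(S) ⊇ {$,a}; new: +{$,a}
  S→b B: FOLLOW(B) ⊇ FOLLOW(S) ⊇ {$,a}; new: +{$,a}
  FOLLOW(S)={$,a}  FOLLOW(A)={$,a}  FOLLOW(B)={$,a}
iter 2: (no change)
  FOLLOW(S)={$,a}  FOLLOW(A)={$,a}  FOLLOW(B)={$,a}

FOLLOW(S) = ["$", "a"]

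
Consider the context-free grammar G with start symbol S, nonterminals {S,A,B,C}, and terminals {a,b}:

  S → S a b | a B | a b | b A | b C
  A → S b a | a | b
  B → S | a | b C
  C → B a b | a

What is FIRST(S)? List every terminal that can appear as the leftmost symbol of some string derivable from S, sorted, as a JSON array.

FIRST iteration:
pass 1:
  A via A→a: +{a}
  A via A→b: +{b}
  B via B→a: +{a}
  B via B→b C: +{b}
  C via C→B a b: +{a,b}
  S via S→a B: +{a}
  S via S→b A: +{b}
  FIRST(S)={a,b}  FIRST(A)={a,b}  FIRST(B)={a,b}  FIRST(C)={a,b}
pass 2: (no change)
  FIRST(S)={a,b}  FIRST(A)={a,b}  FIRST(B)={a,b}  FIRST(C)={a,b}

FIRST(S) = ["a", "b"]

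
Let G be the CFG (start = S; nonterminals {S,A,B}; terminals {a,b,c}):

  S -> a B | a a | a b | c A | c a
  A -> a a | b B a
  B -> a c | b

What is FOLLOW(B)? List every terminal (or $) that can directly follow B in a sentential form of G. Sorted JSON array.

Compute FIRST by fixpoint:
round 1:
  A via A→a a: +{a}
  A via A→b B a: +{b}
  B via B→a c: +{a}
  B via B→b: +{b}
  S via S→a B: +{a}
  S via S→c A: +{c}
  S: {a,c}  A: {a,b}  B: {a,b}
round 2: — fixpoint
  S: {a,c}  A: {a,b}  B: {a,b}

Compute FOLLOW by fixpoint:
FOLLOW(S) := {$}
[1]
  A→b B a: FOLLOW(B) ⊇ FIRST(a) = {a}; new: +{a}
  S→a B: FOLLOW(B) ⊇ FOLLOW(S) ⊇ {$}; new: +{$}
  S→c A: FOLLOW(A) ⊇ FOLLOW(S) ⊇ {$}; new: +{$}
  S: {$}  A: {$}  B: {$,a}
[2] (stable)
  S: {$}  A: {$}  B: {$,a}

FOLLOW(B) = ["$", "a"]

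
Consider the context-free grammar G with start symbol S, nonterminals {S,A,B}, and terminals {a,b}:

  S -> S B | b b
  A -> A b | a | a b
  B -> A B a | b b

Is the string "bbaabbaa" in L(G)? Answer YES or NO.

CNF form of G:
  S -> S B | T0 T0
  A -> A T0 | T1 T0 | a
  B -> A X2 | T0 T0
  T0 -> b
  T1 -> a
  X2 -> B T1

CYK table (by increasing span):
  [0..0]={T0}  "b"  orig:{}
  [1..1]={T0}  "b"  orig:{}
  [2..2]={A,T1}  "a"  orig:{A}
  [3..3]={A,T1}  "a"  orig:{A}
  [4..4]={T0}  "b"  orig:{}
  [5..5]={T0}  "b"  orig:{}
  [6..6]={A,T1}  "a"  orig:{A}
  [7..7]={A,T1}  "a"  orig:{A}
  [0..1]={B,S}  "bb"
  [1..2]=∅  "ba"
  [2..3]=∅  "aa"
  [3..4]={A}  "ab"
  [4..5]={B,S}  "bb"
  [5..6]=∅  "ba"
  [6..7]=∅  "aa"
  [0..2]={X2}  "bba"  orig:{}
  [1..3]=∅  "baa"
  [2..4]=∅  "aab"
  [3..5]={A}  "abb"
  [4..6]={X2}  "bba"  orig:{}
  [5..7]=∅  "baa"
  [0..3]=∅  "bbaa"
  [1..4]=∅  "baab"
  [2..5]=∅  "aabb"
  [3..6]={B}  "abba"
  [4..7]=∅  "bbaa"
  [0..4]=∅  "bbaab"
  [1..5]=∅  "baabb"
  [2..6]=∅  "aabba"
  [3..7]={X2}  "abbaa"  orig:{}
  [0..5]=∅  "bbaabb"
  [1..6]=∅  "baabba"
  [2..7]={B}  "aabbaa"
  [0..6]=∅  "bbaabba"
  [1..7]=∅  "baabbaa"
  [0..7]={S}  "bbaabbaa"

S ∈ T[0,7] ⇒ YES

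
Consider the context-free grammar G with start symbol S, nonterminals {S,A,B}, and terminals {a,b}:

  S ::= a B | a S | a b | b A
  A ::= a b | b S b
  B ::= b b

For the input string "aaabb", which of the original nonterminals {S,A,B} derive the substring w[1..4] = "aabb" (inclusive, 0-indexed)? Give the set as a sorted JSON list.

Convert to CNF:
  S -> T0 B | T0 S | T0 T1 | T1 A
  A -> T0 T1 | T1 X2
  B -> T1 T1
  T0 -> a
  T1 -> b
  X2 -> S T1

CYK table (by increasing span), restricted to cells inside w[1..4]:
  T[1,1] 'a' = {T0}  orig:{}
  T[2,2] 'a' = {T0}  orig:{}
  T[3,3] 'b' = {T1}  orig:{}
  T[4,4] 'b' = {T1}  orig:{}
  T[1,2] 'aa' = ∅
  T[2,3] 'ab' = {A,S}
  T[3,4] 'bb' = {B}
  T[1,3] 'aab' = {S}
  T[2,4] 'abb' = {S,X2}  orig:{S}
  T[1,4] 'aabb' = {S,X2}  orig:{S}

Original NTs in T[1,4] deriving "aabb": ["S"]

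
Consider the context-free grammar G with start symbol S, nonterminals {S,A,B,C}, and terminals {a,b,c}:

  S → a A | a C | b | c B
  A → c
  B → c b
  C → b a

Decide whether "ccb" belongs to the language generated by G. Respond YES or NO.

CNF form of G:
  S -> T0 B | T2 A | T2 C | b
  A -> c
  B -> T0 T1
  C -> T1 T2
  T0 -> c
  T1 -> b
  T2 -> a

CYK fill:
  T[0,0] 'c' = {A,T0}  orig:{A}
  T[1,1] 'c' = {A,T0}  orig:{A}
  T[2,2] 'b' = {S,T1}  orig:{S}
  T[0,1] 'cc' = ∅
  T[1,2] 'cb' = {B}
  T[0,2] 'ccb' = {S}

S ∈ T[0,2] ⇒ YES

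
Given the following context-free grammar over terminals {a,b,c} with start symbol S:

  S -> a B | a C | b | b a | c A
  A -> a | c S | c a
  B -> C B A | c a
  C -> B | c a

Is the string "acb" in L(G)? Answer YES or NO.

CNF form of G:
  S -> T0 A | T1 B | T1 C | T2 T1 | b
  A -> T0 S | T0 T1 | a
  B -> C X3 | T0 T1
  C -> C X4 | T0 T1
  T0 -> c
  T1 -> a
  T2 -> b
  X3 -> B A
  X4 -> B A

Fill CYK table bottom-up:
  [0..0]={A,T1}  "a"  orig:{A}
  [1..1]={T0}  "c"  orig:{}
  [2..2]={S,T2}  "b"  orig:{S}
  [0..1]=∅  "ac"
  [1..2]={A}  "cb"
  [0..2]=∅  "acb"

S ∉ T[0,2] ⇒ NO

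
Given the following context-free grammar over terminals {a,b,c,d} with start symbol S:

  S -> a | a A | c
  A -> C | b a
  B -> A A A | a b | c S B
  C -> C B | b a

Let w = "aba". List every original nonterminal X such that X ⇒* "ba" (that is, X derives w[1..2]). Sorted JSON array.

CNF form of G:
  S -> T1 A | a | c
  A -> C B | T0 T1
  B -> A X3 | T1 T0 | T2 X4
  C -> C B | T0 T1
  T0 -> b
  T1 -> a
  T2 -> c
  X3 -> A A
  X4 -> S B

CYK fill (cells [i..j] with 1 ≤ i ≤ j ≤ 2 only):
  [1..1]={T0}  "b"  orig:{}
  [2..2]={S,T1}  "a"  orig:{S}
  [1..2]={A,C}  "ba"

Original NTs in T[1,2] deriving "ba": ["A", "C"]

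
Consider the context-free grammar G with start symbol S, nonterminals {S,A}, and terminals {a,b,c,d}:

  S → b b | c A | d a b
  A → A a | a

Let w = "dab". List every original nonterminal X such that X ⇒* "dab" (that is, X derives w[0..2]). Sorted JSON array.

CNF form of G:
  S -> T1 T1 | T2 A | T3 X4
  A -> A T0 | a
  T0 -> a
  T1 -> b
  T2 -> c
  T3 -> d
  X4 -> T0 T1

CYK table (by increasing span), restricted to cells inside w[0..2]:
  [0..0]={T3}  "d"  orig:{}
  [1..1]={A,T0}  "a"  orig:{A}
  [2..2]={T1}  "b"  orig:{}
  [0..1]=∅  "da"
  [1..2]={X4}  "ab"  orig:{}
  [0..2]={S}  "dab"

Original NTs in T[0,2] deriving "dab": ["S"]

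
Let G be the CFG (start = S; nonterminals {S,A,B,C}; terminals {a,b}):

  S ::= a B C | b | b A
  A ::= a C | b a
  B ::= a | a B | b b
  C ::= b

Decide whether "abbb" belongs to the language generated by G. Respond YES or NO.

CNF form of G:
  S -> T0 X2 | T1 A | b
  A -> T0 C | T1 T0
  B -> T0 B | T1 T1 | a
  C -> b
  T0 -> a
  T1 -> b
  X2 -> B C

CYK fill:
  [0..0]={B,T0}  "a"  orig:{B}
  [1..1]={C,S,T1}  "b"  orig:{C,S}
  [2..2]={C,S,T1}  "b"  orig:{C,S}
  [3..3]={C,S,T1}  "b"  orig:{C,S}
  [0..1]={A,X2}  "ab"  orig:{A}
  [1..2]={B}  "bb"
  [2..3]={B}  "bb"
  [0..2]={B}  "abb"
  [1..3]={X2}  "bbb"  orig:{}
  [0..3]={S,X2}  "abbb"  orig:{S}

S ∈ T[0,3] ⇒ YES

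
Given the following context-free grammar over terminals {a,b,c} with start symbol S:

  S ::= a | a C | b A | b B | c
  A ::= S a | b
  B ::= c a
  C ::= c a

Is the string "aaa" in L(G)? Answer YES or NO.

CNF form of G:
  S -> T0 C | T2 A | T2 B | a | c
  A -> S T0 | b
  B -> T1 T0
  C -> T1 T0
  T0 -> a
  T1 -> c
  T2 -> b

Fill CYK table bottom-up:
  cell(0,0) a: {S,T0}  orig:{S}
  cell(1,1) a: {S,T0}  orig:{S}
  cell(2,2) a: {S,T0}  orig:{S}
  cell(0,1) aa: {A}
  cell(1,2) aa: {A}
  cell(0,2) aaa: ∅

S ∉ T[0,2] ⇒ NO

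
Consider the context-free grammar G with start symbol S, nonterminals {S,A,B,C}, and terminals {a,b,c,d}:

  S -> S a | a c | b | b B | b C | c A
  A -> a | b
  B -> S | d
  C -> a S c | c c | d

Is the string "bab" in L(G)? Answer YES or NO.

CNF form of G:
  S -> S T0 | T0 T1 | T1 A | T2 B | T2 C | b
  A -> a | b
  B -> S T0 | T0 T1 | T1 A | T2 B | T2 C | b | d
  C -> T0 X3 | T1 T1 | d
  T0 -> a
  T1 -> c
  T2 -> b
  X3 -> S T1

Fill CYK table bottom-up:
  cell(0,0) b: {A,B,S,T2}  orig:{A,B,S}
  cell(1,1) a: {A,T0}  orig:{A}
  cell(2,2) b: {A,B,S,T2}  orig:{A,B,S}
  cell(0,1) ba: {B,S}
  cell(1,2) ab: ∅
  cell(0,2) bab: ∅

S ∉ T[0,2] ⇒ NO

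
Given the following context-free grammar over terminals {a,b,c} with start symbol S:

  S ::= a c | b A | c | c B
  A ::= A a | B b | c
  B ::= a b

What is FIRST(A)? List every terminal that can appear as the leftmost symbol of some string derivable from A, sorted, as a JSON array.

Compute FIRST by fixpoint:
[1]
  A via A→c: +{c}
  B via B→a b: +{a}
  S via S→a c: +{a}
  S via S→b A: +{b}
  S via S→c: +{c}
  FIRST[S]={a,b,c}  FIRST[A]={c}  FIRST[B]={a}
[2]
  A via A→B b: +{a}
  FIRST[S]={a,b,c}  FIRST[A]={a,c}  FIRST[B]={a}
[3] done
  FIRST[S]={a,b,c}  FIRST[A]={a,c}  FIRST[B]={a}

FIRST(A) = ["a", "c"]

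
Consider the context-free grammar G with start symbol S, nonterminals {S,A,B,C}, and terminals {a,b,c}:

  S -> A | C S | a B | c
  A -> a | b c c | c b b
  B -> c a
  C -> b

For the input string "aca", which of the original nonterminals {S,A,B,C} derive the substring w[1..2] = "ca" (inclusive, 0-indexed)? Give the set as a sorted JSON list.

CNF form of G:
  S -> C S | T0 X5 | T1 X6 | T2 B | a | c
  A -> T0 X3 | T1 X4 | a
  B -> T1 T2
  C -> b
  T0 -> b
  T1 -> c
  T2 -> a
  X3 -> T1 T1
  X4 -> T0 T0
  X5 -> T1 T1
  X6 -> T0 T0

Fill CYK table bottom-up (cells [i..j] with 1 ≤ i ≤ j ≤ 2 only):
  [1..1]={S,T1}  "c"  orig:{S}
  [2..2]={A,S,T2}  "a"  orig:{A,S}
  [1..2]={B}  "ca"

Original NTs in T[1,2] deriving "ca": ["B"]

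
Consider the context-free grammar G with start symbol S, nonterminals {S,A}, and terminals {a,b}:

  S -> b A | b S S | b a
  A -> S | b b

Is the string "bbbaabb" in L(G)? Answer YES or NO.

Convert to CNF:
  S -> T0 A | T0 T1 | T0 X3
  A -> T0 A | T0 T0 | T0 T1 | T0 X2
  T0 -> b
  T1 -> a
  X2 -> S S
  X3 -> S S

CYK fill:
  [0..0]={T0}  "b"  orig:{}
  [1..1]={T0}  "b"  orig:{}
  [2..2]={T0}  "b"  orig:{}
  [3..3]={T1}  "a"  orig:{}
  [4..4]={T1}  "a"  orig:{}
  [5..5]={T0}  "b"  orig:{}
  [6..6]={T0}  "b"  orig:{}
  [0..1]={A}  "bb"
  [1..2]={A}  "bb"
  [2..3]={A,S}  "ba"
  [3..4]=∅  "aa"
  [4..5]=∅  "ab"
  [5..6]={A}  "bb"
  [0..2]={A,S}  "bbb"
  [1..3]={A,S}  "bba"
  [2..4]=∅  "baa"
  [3..5]=∅  "aab"
  [4..6]=∅  "abb"
  [0..3]={A,S}  "bbba"
  [1..4]=∅  "bbaa"
  [2..5]=∅  "baab"
  [3..6]=∅  "aabb"
  [0..4]=∅  "bbbaa"
  [1..5]=∅  "bbaab"
  [2..6]=∅  "baabb"
  [0..5]=∅  "bbbaab"
  [1..6]=∅  "bbaabb"
  [0..6]=∅  "bbbaabb"

S ∉ T[0,6] ⇒ NO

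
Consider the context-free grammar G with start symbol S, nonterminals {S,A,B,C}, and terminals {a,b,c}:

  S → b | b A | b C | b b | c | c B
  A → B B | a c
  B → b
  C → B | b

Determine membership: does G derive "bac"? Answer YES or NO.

CNF form of G:
  S -> T1 B | T2 A | T2 C | T2 T2 | b | c
  A -> B B | T0 T1
  B -> b
  C -> b
  T0 -> a
  T1 -> c
  T2 -> b

Fill CYK table bottom-up:
  cell(0,0) b: {B,C,S,T2}  orig:{B,C,S}
  cell(1,1) a: {T0}  orig:{}
  cell(2,2) c: {S,T1}  orig:{S}
  cell(0,1) ba: ∅
  cell(1,2) ac: {A}
  cell(0,2) bac: {S}

S ∈ T[0,2] ⇒ YES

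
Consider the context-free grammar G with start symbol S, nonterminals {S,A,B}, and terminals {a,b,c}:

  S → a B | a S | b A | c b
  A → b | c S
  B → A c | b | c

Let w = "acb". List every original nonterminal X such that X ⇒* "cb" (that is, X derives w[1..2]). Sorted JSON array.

CNF form of G:
  S -> T0 T2 | T1 B | T1 S | T2 A
  A -> T0 S | b
  B -> A T0 | b | c
  T0 -> c
  T1 -> a
  T2 -> b

Fill CYK table bottom-up, restricted to cells inside w[1..2]:
  T[1,1] 'c' = {B,T0}  orig:{B}
  T[2,2] 'b' = {A,B,T2}  orig:{A,B}
  T[1,2] 'cb' = {S}

Original NTs in T[1,2] deriving "cb": ["S"]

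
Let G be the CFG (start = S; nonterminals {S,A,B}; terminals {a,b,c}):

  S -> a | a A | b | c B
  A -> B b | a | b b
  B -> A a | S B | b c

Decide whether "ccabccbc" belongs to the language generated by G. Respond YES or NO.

Convert to CNF:
  S -> T1 A | T2 B | a | b
  A -> B T0 | T0 T0 | a
  B -> A T1 | S B | T0 T2
  T0 -> b
  T1 -> a
  T2 -> c

CYK fill:
  [0..0]={T2}  "c"  orig:{}
  [1..1]={T2}  "c"  orig:{}
  [2..2]={A,S,T1}  "a"  orig:{A,S}
  [3..3]={S,T0}  "b"  orig:{S}
  [4..4]={T2}  "c"  orig:{}
  [5..5]={T2}  "c"  orig:{}
  [6..6]={S,T0}  "b"  orig:{S}
  [7..7]={T2}  "c"  orig:{}
  [0..1]=∅  "cc"
  [1..2]=∅  "ca"
  [2..3]=∅  "ab"
  [3..4]={B}  "bc"
  [4..5]=∅  "cc"
  [5..6]=∅  "cb"
  [6..7]={B}  "bc"
  [0..2]=∅  "cca"
  [1..3]=∅  "cab"
  [2..4]={B}  "abc"
  [3..5]=∅  "bcc"
  [4..6]=∅  "ccb"
  [5..7]={S}  "cbc"
  [0..3]=∅  "ccab"
  [1..4]={S}  "cabc"
  [2..5]=∅  "abcc"
  [3..6]=∅  "bccb"
  [4..7]=∅  "ccbc"
  [0..4]=∅  "ccabc"
  [1..5]=∅  "cabcc"
  [2..6]=∅  "abccb"
  [3..7]=∅  "bccbc"
  [0..5]=∅  "ccabcc"
  [1..6]=∅  "cabccb"
  [2..7]=∅  "abccbc"
  [0..6]=∅  "ccabccb"
  [1..7]=∅  "cabccbc"
  [0..7]=∅  "ccabccbc"

S ∉ T[0,7] ⇒ NO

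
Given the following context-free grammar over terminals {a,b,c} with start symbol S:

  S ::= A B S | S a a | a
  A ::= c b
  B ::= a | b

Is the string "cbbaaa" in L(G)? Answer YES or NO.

Convert to CNF:
  S -> A X3 | S X4 | a
  A -> T0 T1
  B -> a | b
  T0 -> c
  T1 -> b
  T2 -> a
  X3 -> B S
  X4 -> T2 T2

CYK table (by increasing span):
  T[0,0] 'c' = {T0}  orig:{}
  T[1,1] 'b' = {B,T1}  orig:{B}
  T[2,2] 'b' = {B,T1}  orig:{B}
  T[3,3] 'a' = {B,S,T2}  orig:{B,S}
  T[4,4] 'a' = {B,S,T2}  orig:{B,S}
  T[5,5] 'a' = {B,S,T2}  orig:{B,S}
  T[0,1] 'cb' = {A}
  T[1,2] 'bb' = ∅
  T[2,3] 'ba' = {X3}  orig:{}
  T[3,4] 'aa' = {X3,X4}  orig:{}
  T[4,5] 'aa' = {X3,X4}  orig:{}
  T[0,2] 'cbb' = ∅
  T[1,3] 'bba' = ∅
  T[2,4] 'baa' = ∅
  T[3,5] 'aaa' = {S}
  T[0,3] 'cbba' = {S}
  T[1,4] 'bbaa' = ∅
  T[2,5] 'baaa' = {X3}  orig:{}
  T[0,4] 'cbbaa' = ∅
  T[1,5] 'bbaaa' = ∅
  T[0,5] 'cbbaaa' = {S}

S ∈ T[0,5] ⇒ YES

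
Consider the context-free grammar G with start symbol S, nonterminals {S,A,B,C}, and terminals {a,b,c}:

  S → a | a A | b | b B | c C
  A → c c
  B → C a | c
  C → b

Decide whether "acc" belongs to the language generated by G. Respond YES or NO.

Convert to CNF:
  S -> T0 C | T1 A | T2 B | a | b
  A -> T0 T0
  B -> C T1 | c
  C -> b
  T0 -> c
  T1 -> a
  T2 -> b

CYK table (by increasing span):
  cell(0,0) a: {S,T1}  orig:{S}
  cell(1,1) c: {B,T0}  orig:{B}
  cell(2,2) c: {B,T0}  orig:{B}
  cell(0,1) ac: ∅
  cell(1,2) cc: {A}
  cell(0,2) acc: {S}

S ∈ T[0,2] ⇒ YES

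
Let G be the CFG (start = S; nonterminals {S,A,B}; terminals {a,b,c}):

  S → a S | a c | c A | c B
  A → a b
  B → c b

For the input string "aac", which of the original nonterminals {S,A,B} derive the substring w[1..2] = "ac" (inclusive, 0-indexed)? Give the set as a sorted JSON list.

Convert to CNF:
  S -> T0 S | T0 T2 | T2 A | T2 B
  A -> T0 T1
  B -> T2 T1
  T0 -> a
  T1 -> b
  T2 -> c

CYK table (by increasing span) — only the sub-triangle for w[1..2]:
  T[1,1] 'a' = {T0}  orig:{}
  T[2,2] 'c' = {T2}  orig:{}
  T[1,2] 'ac' = {S}

Original NTs in T[1,2] deriving "ac": ["S"]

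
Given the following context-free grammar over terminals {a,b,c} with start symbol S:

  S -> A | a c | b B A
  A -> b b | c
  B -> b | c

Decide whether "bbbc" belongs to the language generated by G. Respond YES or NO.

CNF form of G:
  S -> T0 T0 | T0 X3 | T1 T2 | c
  A -> T0 T0 | c
  B -> b | c
  T0 -> b
  T1 -> a
  T2 -> c
  X3 -> B A

Fill CYK table bottom-up:
  cell(0,0) b: {B,T0}  orig:{B}
  cell(1,1) b: {B,T0}  orig:{B}
  cell(2,2) b: {B,T0}  orig:{B}
  cell(3,3) c: {A,B,S,T2}  orig:{A,B,S}
  cell(0,1) bb: {A,S}
  cell(1,2) bb: {A,S}
  cell(2,3) bc: {X3}  orig:{}
  cell(0,2) bbb: {X3}  orig:{}
  cell(1,3) bbc: {S}
  cell(0,3) bbbc: ∅

S ∉ T[0,3] ⇒ NO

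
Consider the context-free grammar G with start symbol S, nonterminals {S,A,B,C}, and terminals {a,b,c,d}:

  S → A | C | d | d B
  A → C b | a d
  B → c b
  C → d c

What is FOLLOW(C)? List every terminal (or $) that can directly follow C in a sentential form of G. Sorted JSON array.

Compute FIRST by fixpoint:
iter 1:
  A via A→a d: +{a}
  B via B→c b: +{c}
  C via C→d c: +{d}
  S via S→A: +{a}
  S via S→C: +{d}
  FIRST[S]={a,d}  FIRST[A]={a}  FIRST[B]={c}  FIRST[C]={d}
iter 2:
  A via A→C b: +{d}
  FIRST[S]={a,d}  FIRST[A]={a,d}  FIRST[B]={c}  FIRST[C]={d}
iter 3: — fixpoint
  FIRST[S]={a,d}  FIRST[A]={a,d}  FIRST[B]={c}  FIRST[C]={d}

Compute FOLLOW by fixpoint:
initialize: $ ∈ FOLLOW(S)
[1]
  A→C b: FOLLOW(C) ⊇ FIRST(b) = {b}; new: +{b}
  S→A: FOLLOW(A) ⊇ FOLLOW(S) ⊇ {$}; new: +{$}
  S→C: FOLLOW(C) ⊇ FOLLOW(S) ⊇ {$}; new: +{$}
  S→d B: FOLLOW(B) ⊇ FOLLOW(S) ⊇ {$}; new: +{$}
  FOLLOW[S]={$}  FOLLOW[A]={$}  FOLLOW[B]={$}  FOLLOW[C]={$,b}
[2] — fixpoint
  FOLLOW[S]={$}  FOLLOW[A]={$}  FOLLOW[B]={$}  FOLLOW[C]={$,b}

FOLLOW(C) = ["$", "b"]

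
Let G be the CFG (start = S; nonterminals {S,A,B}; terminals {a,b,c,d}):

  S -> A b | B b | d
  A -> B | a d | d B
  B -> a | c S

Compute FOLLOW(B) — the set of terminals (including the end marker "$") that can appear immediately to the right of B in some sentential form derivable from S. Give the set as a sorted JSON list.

FIRST sets, iterate to fixpoint:
[1]
  A via A→a d: +{a}
  A via A→d B: +{d}
  B via B→a: +{a}
  B via B→c S: +{c}
  S via S→A b: +{a,d}
  S via S→B b: +{c}
  S: {a,c,d}  A: {a,d}  B: {a,c}
[2]
  A via A→B: +{c}
  S: {a,c,d}  A: {a,c,d}  B: {a,c}
[3] done
  S: {a,c,d}  A: {a,c,d}  B: {a,c}

FOLLOW iteration:
initialize: $ ∈ FOLLOW(S)
[1]
  S→A b: FOLLOW(A) ⊇ FIRST(b) = {b}; new: +{b}
  S→B b: FOLLOW(B) ⊇ FIRST(b) = {b}; new: +{b}
  FOLLOW[S]={$}  FOLLOW[A]={b}  FOLLOW[B]={b}
[2]
  B→c S: FOLLOW(S) ⊇ FOLLOW(B) ⊇ {b}; new: +{b}
  FOLLOW[S]={$,b}  FOLLOW[A]={b}  FOLLOW[B]={b}
[3] — fixpoint
  FOLLOW[S]={$,b}  FOLLOW[A]={b}  FOLLOW[B]={b}

FOLLOW(B) = ["b"]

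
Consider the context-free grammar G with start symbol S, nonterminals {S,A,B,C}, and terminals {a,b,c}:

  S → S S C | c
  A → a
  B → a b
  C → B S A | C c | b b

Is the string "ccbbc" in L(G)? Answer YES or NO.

CNF form of G:
  S -> S X4 | c
  A -> a
  B -> T0 T1
  C -> B X3 | C T2 | T1 T1
  T0 -> a
  T1 -> b
  T2 -> c
  X3 -> S A
  X4 -> S C

CYK table (by increasing span):
  T[0,0] 'c' = {S,T2}  orig:{S}
  T[1,1] 'c' = {S,T2}  orig:{S}
  T[2,2] 'b' = {T1}  orig:{}
  T[3,3] 'b' = {T1}  orig:{}
  T[4,4] 'c' = {S,T2}  orig:{S}
  T[0,1] 'cc' = ∅
  T[1,2] 'cb' = ∅
  T[2,3] 'bb' = {C}
  T[3,4] 'bc' = ∅
  T[0,2] 'ccb' = ∅
  T[1,3] 'cbb' = {X4}  orig:{}
  T[2,4] 'bbc' = {C}
  T[0,3] 'ccbb' = {S}
  T[1,4] 'cbbc' = {X4}  orig:{}
  T[0,4] 'ccbbc' = {S}

S ∈ T[0,4] ⇒ YES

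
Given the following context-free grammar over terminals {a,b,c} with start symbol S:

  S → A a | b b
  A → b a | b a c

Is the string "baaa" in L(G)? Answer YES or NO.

Convert to CNF:
  S -> A T1 | T0 T0
  A -> T0 T1 | T0 X3
  T0 -> b
  T1 -> a
  T2 -> c
  X3 -> T1 T2

CYK fill:
  [0..0]={T0}  "b"  orig:{}
  [1..1]={T1}  "a"  orig:{}
  [2..2]={T1}  "a"  orig:{}
  [3..3]={T1}  "a"  orig:{}
  [0..1]={A}  "ba"
  [1..2]=∅  "aa"
  [2..3]=∅  "aa"
  [0..2]={S}  "baa"
  [1..3]=∅  "aaa"
  [0..3]=∅  "baaa"

S ∉ T[0,3] ⇒ NO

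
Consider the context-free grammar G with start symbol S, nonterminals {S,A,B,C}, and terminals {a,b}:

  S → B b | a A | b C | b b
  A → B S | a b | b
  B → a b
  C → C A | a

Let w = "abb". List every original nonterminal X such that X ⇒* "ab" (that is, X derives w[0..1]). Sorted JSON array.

Convert to CNF:
  S -> B T1 | T0 A | T1 C | T1 T1
  A -> B S | T0 T1 | b
  B -> T0 T1
  C -> C A | a
  T0 -> a
  T1 -> b

CYK fill (cells [i..j] with 0 ≤ i ≤ j ≤ 1 only):
  T[0,0] 'a' = {C,T0}  orig:{C}
  T[1,1] 'b' = {A,T1}  orig:{A}
  T[0,1] 'ab' = {A,B,C,S}

Original NTs in T[0,1] deriving "ab": ["A", "B", "C", "S"]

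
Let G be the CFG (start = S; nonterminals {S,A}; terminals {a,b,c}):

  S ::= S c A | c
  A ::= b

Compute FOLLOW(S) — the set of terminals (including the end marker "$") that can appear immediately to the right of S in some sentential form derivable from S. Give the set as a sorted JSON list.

Compute FIRST by fixpoint:
round 1:
  A via A→b: +{b}
  S via S→c: +{c}
  FIRST[S]={c}  FIRST[A]={b}
round 2: done
  FIRST[S]={c}  FIRST[A]={b}

FOLLOW iteration:
FOLLOW(S) := {$}
iter 1:
  S→S c A: FOLLOW(S) ⊇ FIRST(c) = {c}; new: +{c}
  S→S c A: FOLLOW(A) ⊇ FOLLOW(S) ⊇ {$,c}; new: +{$,c}
  S: {$,c}  A: {$,c}
iter 2: (no change)
  S: {$,c}  A: {$,c}

FOLLOW(S) = ["$", "c"]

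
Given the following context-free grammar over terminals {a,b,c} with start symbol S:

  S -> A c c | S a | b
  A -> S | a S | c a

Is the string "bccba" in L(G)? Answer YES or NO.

Convert to CNF:
  S -> A X3 | S T1 | b
  A -> A X2 | S T1 | T0 T1 | T1 S | b
  T0 -> c
  T1 -> a
  X2 -> T0 T0
  X3 -> T0 T0

Fill CYK table bottom-up:
  T[0,0] 'b' = {A,S}
  T[1,1] 'c' = {T0}  orig:{}
  T[2,2] 'c' = {T0}  orig:{}
  T[3,3] 'b' = {A,S}
  T[4,4] 'a' = {T1}  orig:{}
  T[0,1] 'bc' = ∅
  T[1,2] 'cc' = {X2,X3}  orig:{}
  T[2,3] 'cb' = ∅
  T[3,4] 'ba' = {A,S}
  T[0,2] 'bcc' = {A,S}
  T[1,3] 'ccb' = ∅
  T[2,4] 'cba' = ∅
  T[0,3] 'bccb' = ∅
  T[1,4] 'ccba' = ∅
  T[0,4] 'bccba' = ∅

S ∉ T[0,4] ⇒ NO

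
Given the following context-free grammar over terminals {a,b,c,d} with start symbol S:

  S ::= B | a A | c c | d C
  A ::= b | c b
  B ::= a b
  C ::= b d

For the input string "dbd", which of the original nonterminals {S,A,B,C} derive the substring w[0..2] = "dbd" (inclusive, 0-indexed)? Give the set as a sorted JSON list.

CNF form of G:
  S -> T0 T0 | T2 A | T2 T1 | T3 C
  A -> T0 T1 | b
  B -> T2 T1
  C -> T1 T3
  T0 -> c
  T1 -> b
  T2 -> a
  T3 -> d

Fill CYK table bottom-up, restricted to cells inside w[0..2]:
  [0..0]={T3}  "d"  orig:{}
  [1..1]={A,T1}  "b"  orig:{A}
  [2..2]={T3}  "d"  orig:{}
  [0..1]=∅  "db"
  [1..2]={C}  "bd"
  [0..2]={S}  "dbd"

Original NTs in T[0,2] deriving "dbd": ["S"]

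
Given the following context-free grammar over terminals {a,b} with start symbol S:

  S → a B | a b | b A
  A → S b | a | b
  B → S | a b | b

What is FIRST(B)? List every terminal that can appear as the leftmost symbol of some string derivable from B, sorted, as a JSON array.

Compute FIRST by fixpoint:
[1]
  A via A→a: +{a}
  A via A→b: +{b}
  B via B→a b: +{a}
  B via B→b: +{b}
  S via S→a B: +{a}
  S via S→b A: +{b}
  FIRST[S]={a,b}  FIRST[A]={a,b}  FIRST[B]={a,b}
[2] (no change)
  FIRST[S]={a,b}  FIRST[A]={a,b}  FIRST[B]={a,b}

FIRST(B) = ["a", "b"]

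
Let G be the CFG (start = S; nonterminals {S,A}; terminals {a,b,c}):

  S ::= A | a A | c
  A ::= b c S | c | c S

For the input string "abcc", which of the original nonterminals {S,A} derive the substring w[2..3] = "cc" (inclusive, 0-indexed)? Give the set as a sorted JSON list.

Convert to CNF:
  S -> T0 X4 | T1 S | T2 A | c
  A -> T0 X3 | T1 S | c
  T0 -> b
  T1 -> c
  T2 -> a
  X3 -> T1 S
  X4 -> T1 S

CYK table (by increasing span), restricted to cells inside w[2..3]:
  cell(2,2) c: {A,S,T1}  orig:{A,S}
  cell(3,3) c: {A,S,T1}  orig:{A,S}
  cell(2,3) cc: {A,S,X3,X4}  orig:{A,S}

Original NTs in T[2,3] deriving "cc": ["A", "S"]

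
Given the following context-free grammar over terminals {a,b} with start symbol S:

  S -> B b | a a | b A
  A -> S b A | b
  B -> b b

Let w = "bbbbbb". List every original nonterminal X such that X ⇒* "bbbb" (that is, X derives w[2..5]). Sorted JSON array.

CNF form of G:
  S -> B T0 | T0 A | T1 T1
  A -> S X2 | b
  B -> T0 T0
  T0 -> b
  T1 -> a
  X2 -> T0 A

CYK fill (cells [i..j] with 2 ≤ i ≤ j ≤ 5 only):
  cell(2,2) b: {A,T0}  orig:{A}
  cell(3,3) b: {A,T0}  orig:{A}
  cell(4,4) b: {A,T0}  orig:{A}
  cell(5,5) b: {A,T0}  orig:{A}
  cell(2,3) bb: {B,S,X2}  orig:{B,S}
  cell(3,4) bb: {B,S,X2}  orig:{B,S}
  cell(4,5) bb: {B,S,X2}  orig:{B,S}
  cell(2,4) bbb: {S}
  cell(3,5) bbb: {S}
  cell(2,5) bbbb: {A}

Original NTs in T[2,5] deriving "bbbb": ["A"]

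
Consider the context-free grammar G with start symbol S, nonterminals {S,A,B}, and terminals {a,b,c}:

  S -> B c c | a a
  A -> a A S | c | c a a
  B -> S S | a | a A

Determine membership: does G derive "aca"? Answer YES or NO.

CNF form of G:
  S -> B X4 | T0 T0
  A -> T0 X2 | T1 X3 | c
  B -> S S | T0 A | a
  T0 -> a
  T1 -> c
  X2 -> A S
  X3 -> T0 T0
  X4 -> T1 T1

CYK fill:
  cell(0,0) a: {B,T0}  orig:{B}
  cell(1,1) c: {A,T1}  orig:{A}
  cell(2,2) a: {B,T0}  orig:{B}
  cell(0,1) ac: {B}
  cell(1,2) ca: ∅
  cell(0,2) aca: ∅

S ∉ T[0,2] ⇒ NO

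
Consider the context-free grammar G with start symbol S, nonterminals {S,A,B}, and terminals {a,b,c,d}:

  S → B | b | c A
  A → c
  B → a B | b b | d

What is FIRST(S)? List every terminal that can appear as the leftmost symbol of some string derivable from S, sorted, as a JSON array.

FIRST iteration:
pass 1:
  A via A→c: +{c}
  B via B→a B: +{a}
  B via B→b b: +{b}
  B via B→d: +{d}
  S via S→B: +{a,b,d}
  S via S→c A: +{c}
  FIRST[S]={a,b,c,d}  FIRST[A]={c}  FIRST[B]={a,b,d}
pass 2: (no change)
  FIRST[S]={a,b,c,d}  FIRST[A]={c}  FIRST[B]={a,b,d}

FIRST(S) = ["a", "b", "c", "d"]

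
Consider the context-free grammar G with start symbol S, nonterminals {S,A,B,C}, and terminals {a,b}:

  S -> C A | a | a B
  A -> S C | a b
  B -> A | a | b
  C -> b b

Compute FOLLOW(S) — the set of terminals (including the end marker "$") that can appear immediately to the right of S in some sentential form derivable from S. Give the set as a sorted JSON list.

FIRST iteration:
round 1:
  A via A→a b: +{a}
  B via B→A: +{a}
  B via B→b: +{b}
  C via C→b b: +{b}
  S via S→C A: +{b}
  S via S→a: +{a}
  FIRST[S]={a,b}  FIRST[A]={a}  FIRST[B]={a,b}  FIRST[C]={b}
round 2:
  A via A→S C: +{b}
  FIRST[S]={a,b}  FIRST[A]={a,b}  FIRST[B]={a,b}  FIRST[C]={b}
round 3: (no change)
  FIRST[S]={a,b}  FIRST[A]={a,b}  FIRST[B]={a,b}  FIRST[C]={b}

FOLLOW iteration:
seed FOLLOW(S) with $
round 1:
  A→S C: FOLLOW(S) ⊇ FIRST(C) = {b}; new: +{b}
  S→C A: FOLLOW(C) ⊇ FIRST(A) = {a,b}; new: +{a,b}
  S→C A: FOLLOW(A) ⊇ FOLLOW(S) ⊇ {$,b}; new: +{$,b}
  S→a B: FOLLOW(B) ⊇ FOLLOW(S) ⊇ {$,b}; new: +{$,b}
  FOLLOW(S)={$,b}  FOLLOW(A)={$,b}  FOLLOW(B)={$,b}  FOLLOW(C)={a,b}
round 2:
  A→S C: FOLLOW(C) ⊇ FOLLOW(A) ⊇ {$,b}; new: +{$}
  FOLLOW(S)={$,b}  FOLLOW(A)={$,b}  FOLLOW(B)={$,b}  FOLLOW(C)={$,a,b}
round 3: — fixpoint
  FOLLOW(S)={$,b}  FOLLOW(A)={$,b}  FOLLOW(B)={$,b}  FOLLOW(C)={$,a,b}

FOLLOW(S) = ["$", "b"]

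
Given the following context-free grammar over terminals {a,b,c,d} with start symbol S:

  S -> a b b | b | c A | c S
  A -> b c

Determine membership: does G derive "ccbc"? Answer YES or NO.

Convert to CNF:
  S -> T1 A | T1 S | T2 X3 | b
  A -> T0 T1
  T0 -> b
  T1 -> c
  T2 -> a
  X3 -> T0 T0

Fill CYK table bottom-up:
  [0..0]={T1}  "c"  orig:{}
  [1..1]={T1}  "c"  orig:{}
  [2..2]={S,T0}  "b"  orig:{S}
  [3..3]={T1}  "c"  orig:{}
  [0..1]=∅  "cc"
  [1..2]={S}  "cb"
  [2..3]={A}  "bc"
  [0..2]={S}  "ccb"
  [1..3]={S}  "cbc"
  [0..3]={S}  "ccbc"

S ∈ T[0,3] ⇒ YES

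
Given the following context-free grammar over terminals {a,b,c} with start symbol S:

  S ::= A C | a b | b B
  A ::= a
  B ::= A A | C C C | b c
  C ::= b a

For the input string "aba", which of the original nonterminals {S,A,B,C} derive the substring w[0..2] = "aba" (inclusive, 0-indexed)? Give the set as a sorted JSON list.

CNF form of G:
  S -> A C | T0 B | T2 T0
  A -> a
  B -> A A | C X3 | T0 T1
  C -> T0 T2
  T0 -> b
  T1 -> c
  T2 -> a
  X3 -> C C

CYK fill — only the sub-triangle for w[0..2]:
  cell(0,0) a: {A,T2}  orig:{A}
  cell(1,1) b: {T0}  orig:{}
  cell(2,2) a: {A,T2}  orig:{A}
  cell(0,1) ab: {S}
  cell(1,2) ba: {C}
  cell(0,2) aba: {S}

Original NTs in T[0,2] deriving "aba": ["S"]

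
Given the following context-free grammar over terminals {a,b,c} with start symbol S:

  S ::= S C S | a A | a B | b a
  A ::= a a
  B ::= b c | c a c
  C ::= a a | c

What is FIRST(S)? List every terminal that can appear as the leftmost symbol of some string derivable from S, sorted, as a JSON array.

Compute FIRST by fixpoint:
pass 1:
  A via A→a a: +{a}
  B via B→b c: +{b}
  B via B→c a c: +{c}
  C via C→a a: +{a}
  C via C→c: +{c}
  S via S→a A: +{a}
  S via S→b a: +{b}
  FIRST[S]={a,b}  FIRST[A]={a}  FIRST[B]={b,c}  FIRST[C]={a,c}
pass 2: (no change)
  FIRST[S]={a,b}  FIRST[A]={a}  FIRST[B]={b,c}  FIRST[C]={a,c}

FIRST(S) = ["a", "b"]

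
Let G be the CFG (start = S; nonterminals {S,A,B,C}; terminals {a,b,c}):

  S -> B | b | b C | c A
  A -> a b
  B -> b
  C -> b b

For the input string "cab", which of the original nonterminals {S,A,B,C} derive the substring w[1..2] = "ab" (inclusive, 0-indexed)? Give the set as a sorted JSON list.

CNF form of G:
  S -> T1 C | T2 A | b
  A -> T0 T1
  B -> b
  C -> T1 T1
  T0 -> a
  T1 -> b
  T2 -> c

CYK table (by increasing span), restricted to cells inside w[1..2]:
  T[1,1] 'a' = {T0}  orig:{}
  T[2,2] 'b' = {B,S,T1}  orig:{B,S}
  T[1,2] 'ab' = {A}

Original NTs in T[1,2] deriving "ab": ["A"]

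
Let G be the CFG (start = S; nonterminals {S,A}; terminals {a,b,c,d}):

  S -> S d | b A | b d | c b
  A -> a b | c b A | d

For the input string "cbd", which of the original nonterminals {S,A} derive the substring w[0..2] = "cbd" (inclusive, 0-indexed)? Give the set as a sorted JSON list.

Convert to CNF:
  S -> S T3 | T1 A | T1 T3 | T2 T1
  A -> T0 T1 | T2 X4 | d
  T0 -> a
  T1 -> b
  T2 -> c
  T3 -> d
  X4 -> T1 A

CYK table (by increasing span) — only the sub-triangle for w[0..2]:
  T[0,0] 'c' = {T2}  orig:{}
  T[1,1] 'b' = {T1}  orig:{}
  T[2,2] 'd' = {A,T3}  orig:{A}
  T[0,1] 'cb' = {S}
  T[1,2] 'bd' = {S,X4}  orig:{S}
  T[0,2] 'cbd' = {A,S}

Original NTs in T[0,2] deriving "cbd": ["A", "S"]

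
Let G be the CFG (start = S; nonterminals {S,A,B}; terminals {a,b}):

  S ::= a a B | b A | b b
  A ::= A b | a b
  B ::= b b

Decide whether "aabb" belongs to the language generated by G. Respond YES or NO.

Convert to CNF:
  S -> T0 A | T0 T0 | T1 X2
  A -> A T0 | T1 T0
  B -> T0 T0
  T0 -> b
  T1 -> a
  X2 -> T1 B

CYK table (by increasing span):
  T[0,0] 'a' = {T1}  orig:{}
  T[1,1] 'a' = {T1}  orig:{}
  T[2,2] 'b' = {T0}  orig:{}
  T[3,3] 'b' = {T0}  orig:{}
  T[0,1] 'aa' = ∅
  T[1,2] 'ab' = {A}
  T[2,3] 'bb' = {B,S}
  T[0,2] 'aab' = ∅
  T[1,3] 'abb' = {A,X2}  orig:{A}
  T[0,3] 'aabb' = {S}

S ∈ T[0,3] ⇒ YES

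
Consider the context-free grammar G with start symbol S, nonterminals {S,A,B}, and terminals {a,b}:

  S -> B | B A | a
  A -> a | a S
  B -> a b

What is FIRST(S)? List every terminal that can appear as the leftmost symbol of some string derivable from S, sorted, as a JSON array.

FIRST iteration:
pass 1:
  A via A→a: +{a}
  B via B→a b: +{a}
  S via S→B: +{a}
  FIRST[S]={a}  FIRST[A]={a}  FIRST[B]={a}
pass 2: (no change)
  FIRST[S]={a}  FIRST[A]={a}  FIRST[B]={a}

FIRST(S) = ["a"]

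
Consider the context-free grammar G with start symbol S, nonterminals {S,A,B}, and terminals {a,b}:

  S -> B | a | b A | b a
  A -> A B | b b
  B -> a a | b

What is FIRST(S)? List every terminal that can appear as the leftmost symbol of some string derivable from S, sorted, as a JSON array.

FIRST iteration:
[1]
  A via A→b b: +{b}
  B via B→a a: +{a}
  B via B→b: +{b}
  S via S→B: +{a,b}
  FIRST[S]={a,b}  FIRST[A]={b}  FIRST[B]={a,b}
[2] (no change)
  FIRST[S]={a,b}  FIRST[A]={b}  FIRST[B]={a,b}

FIRST(S) = ["a", "b"]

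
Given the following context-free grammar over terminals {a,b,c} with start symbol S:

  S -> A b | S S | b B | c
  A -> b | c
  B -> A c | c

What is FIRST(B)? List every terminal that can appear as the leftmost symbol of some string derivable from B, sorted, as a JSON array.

FIRST sets, iterate to fixpoint:
pass 1:
  A via A→b: +{b}
  A via A→c: +{c}
  B via B→A c: +{b,c}
  S via S→A b: +{b,c}
  FIRST(S)={b,c}  FIRST(A)={b,c}  FIRST(B)={b,c}
pass 2: — fixpoint
  FIRST(S)={b,c}  FIRST(A)={b,c}  FIRST(B)={b,c}

FIRST(B) = ["b", "c"]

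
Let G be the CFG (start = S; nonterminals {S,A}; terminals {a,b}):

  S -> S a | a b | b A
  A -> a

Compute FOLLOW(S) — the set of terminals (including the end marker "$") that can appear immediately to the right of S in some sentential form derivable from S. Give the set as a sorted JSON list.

FIRST sets, iterate to fixpoint:
round 1:
  A via A→a: +{a}
  S via S→a b: +{a}
  S via S→b A: +{b}
  FIRST[S]={a,b}  FIRST[A]={a}
round 2: (no change)
  FIRST[S]={a,b}  FIRST[A]={a}

FOLLOW iteration:
FOLLOW(S) := {$}
iter 1:
  S→S a: FOLLOW(S) ⊇ FIRST(a) = {a}; new: +{a}
  S→b A: FOLLOW(A) ⊇ FOLLOW(S) ⊇ {$,a}; new: +{$,a}
  FOLLOW[S]={$,a}  FOLLOW[A]={$,a}
iter 2: (no change)
  FOLLOW[S]={$,a}  FOLLOW[A]={$,a}

FOLLOW(S) = ["$", "a"]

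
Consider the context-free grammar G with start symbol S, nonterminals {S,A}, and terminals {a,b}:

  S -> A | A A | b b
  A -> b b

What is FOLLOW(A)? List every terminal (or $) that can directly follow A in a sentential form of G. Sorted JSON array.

FIRST iteration:
[1]
  A via A→b b: +{b}
  S via S→A: +{b}
  FIRST[S]={b}  FIRST[A]={b}
[2] (stable)
  FIRST[S]={b}  FIRST[A]={b}

Compute FOLLOW by fixpoint:
initialize: $ ∈ FOLLOW(S)
round 1:
  S→A: FOLLOW(A) ⊇ FOLLOW(S) ⊇ {$}; new: +{$}
  S→A A: FOLLOW(A) ⊇ FIRST(A) = {b}; new: +{b}
  S: {$}  A: {$,b}
round 2: (no change)
  S: {$}  A: {$,b}

FOLLOW(A) = ["$", "b"]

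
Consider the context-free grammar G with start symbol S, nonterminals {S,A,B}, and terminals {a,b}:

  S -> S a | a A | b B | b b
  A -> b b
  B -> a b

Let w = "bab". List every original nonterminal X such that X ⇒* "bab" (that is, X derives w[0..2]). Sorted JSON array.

Convert to CNF:
  S -> S T1 | T0 B | T0 T0 | T1 A
  A -> T0 T0
  B -> T1 T0
  T0 -> b
  T1 -> a

Fill CYK table bottom-up — only the sub-triangle for w[0..2]:
  [0..0]={T0}  "b"  orig:{}
  [1..1]={T1}  "a"  orig:{}
  [2..2]={T0}  "b"  orig:{}
  [0..1]=∅  "ba"
  [1..2]={B}  "ab"
  [0..2]={S}  "bab"

Original NTs in T[0,2] deriving "bab": ["S"]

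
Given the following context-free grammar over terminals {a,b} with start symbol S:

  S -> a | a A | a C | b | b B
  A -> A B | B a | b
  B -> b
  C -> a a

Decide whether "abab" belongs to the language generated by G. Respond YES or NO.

Convert to CNF:
  S -> T0 A | T0 C | T1 B | a | b
  A -> A B | B T0 | b
  B -> b
  C -> T0 T0
  T0 -> a
  T1 -> b

Fill CYK table bottom-up:
  T[0,0] 'a' = {S,T0}  orig:{S}
  T[1,1] 'b' = {A,B,S,T1}  orig:{A,B,S}
  T[2,2] 'a' = {S,T0}  orig:{S}
  T[3,3] 'b' = {A,B,S,T1}  orig:{A,B,S}
  T[0,1] 'ab' = {S}
  T[1,2] 'ba' = {A}
  T[2,3] 'ab' = {S}
  T[0,2] 'aba' = {S}
  T[1,3] 'bab' = {A}
  T[0,3] 'abab' = {S}

S ∈ T[0,3] ⇒ YES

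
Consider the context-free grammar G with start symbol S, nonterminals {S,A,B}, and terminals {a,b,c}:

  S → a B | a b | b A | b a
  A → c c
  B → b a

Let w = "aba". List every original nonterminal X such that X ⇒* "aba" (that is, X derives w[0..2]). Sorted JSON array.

CNF form of G:
  S -> T1 A | T1 T2 | T2 B | T2 T1
  A -> T0 T0
  B -> T1 T2
  T0 -> c
  T1 -> b
  T2 -> a

CYK fill — only the sub-triangle for w[0..2]:
  [0..0]={T2}  "a"  orig:{}
  [1..1]={T1}  "b"  orig:{}
  [2..2]={T2}  "a"  orig:{}
  [0..1]={S}  "ab"
  [1..2]={B,S}  "ba"
  [0..2]={S}  "aba"

Original NTs in T[0,2] deriving "aba": ["S"]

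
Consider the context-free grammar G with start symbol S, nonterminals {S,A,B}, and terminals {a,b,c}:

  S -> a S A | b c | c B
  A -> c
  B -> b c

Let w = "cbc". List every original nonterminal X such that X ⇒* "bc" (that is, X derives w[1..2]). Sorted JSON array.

Convert to CNF:
  S -> T0 T1 | T1 B | T2 X3
  A -> c
  B -> T0 T1
  T0 -> b
  T1 -> c
  T2 -> a
  X3 -> S A

CYK table (by increasing span) (cells [i..j] with 1 ≤ i ≤ j ≤ 2 only):
  [1..1]={T0}  "b"  orig:{}
  [2..2]={A,T1}  "c"  orig:{A}
  [1..2]={B,S}  "bc"

Original NTs in T[1,2] deriving "bc": ["B", "S"]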